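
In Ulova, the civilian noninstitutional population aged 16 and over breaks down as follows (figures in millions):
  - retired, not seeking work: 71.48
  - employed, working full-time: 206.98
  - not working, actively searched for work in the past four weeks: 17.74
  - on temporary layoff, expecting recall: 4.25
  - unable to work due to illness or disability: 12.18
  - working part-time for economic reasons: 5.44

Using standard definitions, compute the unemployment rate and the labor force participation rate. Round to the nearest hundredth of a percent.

Unemployment rate ≈ 9.38%; labor force participation rate ≈ 73.70%.

Employed = 206.98 + 5.44 = 212.42 million (anyone who worked, including part-time for economic reasons, counts as employed).
Unemployed = 17.74 + 4.25 = 21.99 million (jobless and actively searching, or on temporary layoff).
Labor force = 212.42 + 21.99 = 234.41 million.
Not in labor force = 71.48 + 12.18 = 83.66 million (those not working and not actively searching are outside the labor force).
Civilian working-age population = 234.41 + 83.66 = 318.07 million.
Unemployment rate = 21.99 / 234.41 = 9.38%.
Labor force participation rate = 234.41 / 318.07 = 73.70%.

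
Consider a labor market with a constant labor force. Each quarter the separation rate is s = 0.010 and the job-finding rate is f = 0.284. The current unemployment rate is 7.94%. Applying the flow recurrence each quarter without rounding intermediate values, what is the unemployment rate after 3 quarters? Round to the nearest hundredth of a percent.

Unemployment rate after three quarters ≈ 5.00%.

With a fixed labor force, u_{t+1} = u_t + s·(1−u_t) − f·u_t = u_t·(1−s−f) + s.
Here 1−s−f = 0.706 and s = 0.010.
u_1 = 0.079400 × 0.706 + 0.010 = 0.066056.
u_2 = 0.066056 × 0.706 + 0.010 = 0.056636.
u_3 = 0.056636 × 0.706 + 0.010 = 0.049985.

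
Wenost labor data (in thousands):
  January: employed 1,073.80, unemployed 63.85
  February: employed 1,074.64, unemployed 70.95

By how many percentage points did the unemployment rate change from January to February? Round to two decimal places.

January: labor force = 1,073.80 + 63.85 = 1,137.65; u = 63.85/1,137.65 = 5.61%.
February: labor force = 1,074.64 + 70.95 = 1,145.59; u = 70.95/1,145.59 = 6.19%.
Change = 6.19% − 5.61% = +0.58 pp.

The unemployment rate changed by +0.58 percentage points.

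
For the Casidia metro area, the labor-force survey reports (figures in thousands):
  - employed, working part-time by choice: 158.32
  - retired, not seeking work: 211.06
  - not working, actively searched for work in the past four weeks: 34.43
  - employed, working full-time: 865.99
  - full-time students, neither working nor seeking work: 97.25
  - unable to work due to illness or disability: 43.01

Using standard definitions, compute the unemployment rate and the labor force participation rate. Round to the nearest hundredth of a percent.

Unemployment rate ≈ 3.25%; labor force participation rate ≈ 75.08%.

Employed = 158.32 + 865.99 = 1,024.31 thousand.
Unemployed = 34.43 thousand.
Labor force = 1,024.31 + 34.43 = 1,058.74 thousand.
Not in labor force = 211.06 + 97.25 + 43.01 = 351.32 thousand (those not working and not actively searching are outside the labor force).
Civilian working-age population = 1,058.74 + 351.32 = 1,410.06 thousand.
Unemployment rate = 34.43 / 1,058.74 = 3.25%.
Labor force participation rate = 1,058.74 / 1,410.06 = 75.08%.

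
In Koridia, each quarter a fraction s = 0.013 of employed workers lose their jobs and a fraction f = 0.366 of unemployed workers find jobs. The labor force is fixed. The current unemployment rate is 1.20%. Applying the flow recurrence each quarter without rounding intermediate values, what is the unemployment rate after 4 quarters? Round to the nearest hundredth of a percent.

Unemployment rate after four quarters ≈ 3.10%.

With a fixed labor force, u_{t+1} = u_t + s·(1−u_t) − f·u_t = u_t·(1−s−f) + s.
Here 1−s−f = 0.621 and s = 0.013.
u_1 = 0.012000 × 0.621 + 0.013 = 0.020452.
u_2 = 0.020452 × 0.621 + 0.013 = 0.025701.
u_3 = 0.025701 × 0.621 + 0.013 = 0.028960.
u_4 = 0.028960 × 0.621 + 0.013 = 0.030984.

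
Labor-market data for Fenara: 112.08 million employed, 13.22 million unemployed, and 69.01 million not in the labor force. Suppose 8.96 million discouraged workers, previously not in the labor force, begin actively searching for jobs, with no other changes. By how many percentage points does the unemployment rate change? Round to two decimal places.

Initially, labor force = 112.08 + 13.22 = 125.30 million, so u = 13.22/125.30 = 10.55%.
After the change, unemployed and labor force both rise by 8.96 → E = 112.08, U = 22.18, labor force = 134.26 million.
New unemployment rate = 22.18 / 134.26 = 16.52%.
Change = 16.52% − 10.55% = +5.97 percentage points.

The unemployment rate changes by +5.97 percentage points.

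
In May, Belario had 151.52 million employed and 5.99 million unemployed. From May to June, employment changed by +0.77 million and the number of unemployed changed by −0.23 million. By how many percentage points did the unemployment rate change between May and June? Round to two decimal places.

The unemployment rate changed by −0.16 percentage points.

May: labor force = 151.52 + 5.99 = 157.51; u = 5.99/157.51 = 3.80%.
June: labor force = 152.29 + 5.76 = 158.05; u = 5.76/158.05 = 3.64%.
Change = 3.64% − 3.80% = −0.16 pp.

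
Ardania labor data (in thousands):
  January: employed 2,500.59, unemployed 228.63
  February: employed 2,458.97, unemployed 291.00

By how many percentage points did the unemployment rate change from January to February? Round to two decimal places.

The unemployment rate changed by +2.20 percentage points.

January: labor force = 2,500.59 + 228.63 = 2,729.22; u = 228.63/2,729.22 = 8.38%.
February: labor force = 2,458.97 + 291.00 = 2,749.97; u = 291.00/2,749.97 = 10.58%.
Change = 10.58% − 8.38% = +2.20 pp.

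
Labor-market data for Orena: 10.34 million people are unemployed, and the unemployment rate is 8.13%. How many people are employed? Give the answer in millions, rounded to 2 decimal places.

Labor force = U / u = 10.34 / 0.0813 ≈ 127.18 million.
Employed = labor force − unemployed = 127.18 − 10.34 = 116.84 million.

About 116.84 million are employed.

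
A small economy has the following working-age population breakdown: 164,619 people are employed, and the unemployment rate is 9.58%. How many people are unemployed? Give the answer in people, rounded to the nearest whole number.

About 17,441 are unemployed.

Let U be the number unemployed. The labor force is E + U, and U/(E+U) = 0.0958.
So U = 0.0958 × 164,619 / (1 − 0.0958) = 15770.50 / 0.9042 ≈ 17,441.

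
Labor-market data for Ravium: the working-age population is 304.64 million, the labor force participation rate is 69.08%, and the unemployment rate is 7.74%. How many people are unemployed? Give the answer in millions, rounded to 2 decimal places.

About 16.29 million are unemployed.

Labor force = 0.6908 × 304.64 = 210.45 million.
Unemployed = 0.0774 × 210.45 ≈ 16.29 million.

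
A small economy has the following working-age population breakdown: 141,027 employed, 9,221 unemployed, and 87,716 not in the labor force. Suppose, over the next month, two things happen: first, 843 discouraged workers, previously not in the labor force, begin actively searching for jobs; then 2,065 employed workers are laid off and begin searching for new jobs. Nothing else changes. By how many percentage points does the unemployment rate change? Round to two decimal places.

The unemployment rate changes by +1.89 percentage points.

Initially, labor force = 141,027 + 9,221 = 150,248, so u = 9,221/150,248 = 6.14%.
After the first change, unemployed and labor force both rise by 843 → E = 141,027, U = 10,064, labor force = 151,091.
After the second change, employed falls and unemployed rises by 2,065; labor force unchanged → E = 138,962, U = 12,129, labor force = 151,091.
New unemployment rate = 12,129 / 151,091 = 8.03%.
Change = 8.03% − 6.14% = +1.89 percentage points.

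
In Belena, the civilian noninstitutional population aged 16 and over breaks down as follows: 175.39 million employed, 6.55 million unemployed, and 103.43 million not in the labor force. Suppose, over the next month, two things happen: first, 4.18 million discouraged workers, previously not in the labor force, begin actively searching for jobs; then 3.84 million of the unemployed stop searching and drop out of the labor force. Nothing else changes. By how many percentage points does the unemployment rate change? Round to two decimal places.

Initially, labor force = 175.39 + 6.55 = 181.94 million, so u = 6.55/181.94 = 3.60%.
After the first change, unemployed and labor force both rise by 4.18 → E = 175.39, U = 10.73, labor force = 186.12 million.
After the second change, unemployed and labor force both fall by 3.84 → E = 175.39, U = 6.89, labor force = 182.28 million.
New unemployment rate = 6.89 / 182.28 = 3.78%.
Change = 3.78% − 3.60% = +0.18 percentage points.

The unemployment rate changes by +0.18 percentage points.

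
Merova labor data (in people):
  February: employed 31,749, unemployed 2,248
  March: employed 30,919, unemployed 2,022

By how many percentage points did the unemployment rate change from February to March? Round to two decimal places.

The unemployment rate changed by −0.47 percentage points.

February: labor force = 31,749 + 2,248 = 33,997; u = 2,248/33,997 = 6.61%.
March: labor force = 30,919 + 2,022 = 32,941; u = 2,022/32,941 = 6.14%.
Change = 6.14% − 6.61% = −0.47 pp.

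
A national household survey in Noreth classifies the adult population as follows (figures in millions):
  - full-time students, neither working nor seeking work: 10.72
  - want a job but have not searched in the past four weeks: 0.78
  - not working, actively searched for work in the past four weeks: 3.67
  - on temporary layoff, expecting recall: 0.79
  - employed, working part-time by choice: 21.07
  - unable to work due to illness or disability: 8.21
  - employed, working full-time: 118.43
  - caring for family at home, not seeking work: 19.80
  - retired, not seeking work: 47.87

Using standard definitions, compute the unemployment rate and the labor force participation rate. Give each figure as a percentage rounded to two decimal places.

Unemployment rate ≈ 3.10%; labor force participation rate ≈ 62.23%.

Employed = 21.07 + 118.43 = 139.50 million.
Unemployed = 3.67 + 0.79 = 4.46 million (jobless and actively searching, or on temporary layoff).
Labor force = 139.50 + 4.46 = 143.96 million.
Not in labor force = 10.72 + 0.78 + 8.21 + 19.80 + 47.87 = 87.38 million (those not working and not actively searching are outside the labor force — including those who want a job but have given up searching).
Civilian working-age population = 143.96 + 87.38 = 231.34 million.
Unemployment rate = 4.46 / 143.96 = 3.10%.
Labor force participation rate = 143.96 / 231.34 = 62.23%.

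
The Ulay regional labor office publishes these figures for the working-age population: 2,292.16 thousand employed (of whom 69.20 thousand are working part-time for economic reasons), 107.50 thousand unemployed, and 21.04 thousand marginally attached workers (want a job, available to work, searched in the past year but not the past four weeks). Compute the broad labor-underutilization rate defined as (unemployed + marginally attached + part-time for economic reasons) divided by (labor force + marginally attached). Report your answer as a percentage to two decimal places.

Labor force = 2,292.16 + 107.50 = 2,399.66 thousand.
Numerator = 107.50 + 21.04 + 69.20 = 197.74 thousand.
Denominator = 2,399.66 + 21.04 = 2,420.70 thousand.
Broad rate = 197.74 / 2,420.70 = 8.17%.

Broad underutilization rate ≈ 8.17%.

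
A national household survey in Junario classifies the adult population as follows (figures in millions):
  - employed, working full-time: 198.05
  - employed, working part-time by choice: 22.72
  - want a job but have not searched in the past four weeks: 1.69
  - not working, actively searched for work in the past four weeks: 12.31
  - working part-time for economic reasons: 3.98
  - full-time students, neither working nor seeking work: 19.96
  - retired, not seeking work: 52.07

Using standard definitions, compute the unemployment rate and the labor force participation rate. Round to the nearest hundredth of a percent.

Employed = 198.05 + 22.72 + 3.98 = 224.75 million (anyone who worked, including part-time for economic reasons, counts as employed).
Unemployed = 12.31 million.
Labor force = 224.75 + 12.31 = 237.06 million.
Not in labor force = 1.69 + 19.96 + 52.07 = 73.72 million (those not working and not actively searching are outside the labor force — including those who want a job but have given up searching).
Civilian working-age population = 237.06 + 73.72 = 310.78 million.
Unemployment rate = 12.31 / 237.06 = 5.19%.
Labor force participation rate = 237.06 / 310.78 = 76.28%.

Unemployment rate ≈ 5.19%; labor force participation rate ≈ 76.28%.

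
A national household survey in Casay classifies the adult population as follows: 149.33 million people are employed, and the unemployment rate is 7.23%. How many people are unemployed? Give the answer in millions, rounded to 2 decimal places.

Let U be the number unemployed. The labor force is E + U, and U/(E+U) = 0.0723.
So U = 0.0723 × 149.33 / (1 − 0.0723) = 10.7966 / 0.9277 ≈ 11.64 million.

About 11.64 million are unemployed.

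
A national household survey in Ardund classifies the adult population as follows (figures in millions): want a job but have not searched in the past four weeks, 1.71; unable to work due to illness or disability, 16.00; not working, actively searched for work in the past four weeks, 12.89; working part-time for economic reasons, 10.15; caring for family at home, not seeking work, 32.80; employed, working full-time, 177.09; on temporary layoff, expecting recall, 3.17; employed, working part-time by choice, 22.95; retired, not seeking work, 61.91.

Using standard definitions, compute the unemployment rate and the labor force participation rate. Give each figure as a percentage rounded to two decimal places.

Unemployment rate ≈ 7.10%; labor force participation rate ≈ 66.81%.

Employed = 10.15 + 177.09 + 22.95 = 210.19 million (anyone who worked, including part-time for economic reasons, counts as employed).
Unemployed = 12.89 + 3.17 = 16.06 million (jobless and actively searching, or on temporary layoff).
Labor force = 210.19 + 16.06 = 226.25 million.
Not in labor force = 1.71 + 16.00 + 32.80 + 61.91 = 112.42 million (those not working and not actively searching are outside the labor force — including those who want a job but have given up searching).
Civilian working-age population = 226.25 + 112.42 = 338.67 million.
Unemployment rate = 16.06 / 226.25 = 7.10%.
Labor force participation rate = 226.25 / 338.67 = 66.81%.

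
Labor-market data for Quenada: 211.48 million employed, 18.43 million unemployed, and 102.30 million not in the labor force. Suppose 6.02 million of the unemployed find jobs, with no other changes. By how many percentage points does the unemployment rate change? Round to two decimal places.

Initially, labor force = 211.48 + 18.43 = 229.91 million, so u = 18.43/229.91 = 8.02%.
After the change, unemployed falls and employed rises by 6.02; labor force unchanged → E = 217.50, U = 12.41, labor force = 229.91 million.
New unemployment rate = 12.41 / 229.91 = 5.40%.
Change = 5.40% − 8.02% = −2.62 percentage points.

The unemployment rate changes by −2.62 percentage points.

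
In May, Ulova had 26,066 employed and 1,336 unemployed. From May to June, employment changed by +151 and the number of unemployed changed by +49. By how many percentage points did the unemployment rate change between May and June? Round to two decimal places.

The unemployment rate changed by +0.14 percentage points.

May: labor force = 26,066 + 1,336 = 27,402; u = 1,336/27,402 = 4.88%.
June: labor force = 26,217 + 1,385 = 27,602; u = 1,385/27,602 = 5.02%.
Change = 5.02% − 4.88% = +0.14 pp.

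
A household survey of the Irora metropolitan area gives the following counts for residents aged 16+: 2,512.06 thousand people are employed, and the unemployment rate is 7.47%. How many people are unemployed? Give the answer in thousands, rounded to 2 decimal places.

About 202.80 thousand are unemployed.

Let U be the number unemployed. The labor force is E + U, and U/(E+U) = 0.0747.
So U = 0.0747 × 2,512.06 / (1 − 0.0747) = 187.6509 / 0.9253 ≈ 202.80 thousand.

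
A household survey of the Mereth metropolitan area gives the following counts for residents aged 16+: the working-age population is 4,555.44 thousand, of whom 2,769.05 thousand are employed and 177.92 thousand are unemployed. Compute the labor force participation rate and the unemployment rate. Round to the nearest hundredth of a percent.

Labor force = employed + unemployed = 2,769.05 + 177.92 = 2,946.97 thousand.
Unemployment rate = 177.92 / 2,946.97 = 6.04%.
Labor force participation rate = 2,946.97 / 4,555.44 = 64.69%.

Labor force participation rate ≈ 64.69%; unemployment rate ≈ 6.04%.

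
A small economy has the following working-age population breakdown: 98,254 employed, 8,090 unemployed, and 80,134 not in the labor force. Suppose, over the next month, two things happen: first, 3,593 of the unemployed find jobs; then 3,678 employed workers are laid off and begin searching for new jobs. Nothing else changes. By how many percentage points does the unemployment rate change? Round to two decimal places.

Initially, labor force = 98,254 + 8,090 = 106,344, so u = 8,090/106,344 = 7.61%.
After the first change, unemployed falls and employed rises by 3,593; labor force unchanged → E = 101,847, U = 4,497, labor force = 106,344.
After the second change, employed falls and unemployed rises by 3,678; labor force unchanged → E = 98,169, U = 8,175, labor force = 106,344.
New unemployment rate = 8,175 / 106,344 = 7.69%.
Change = 7.69% − 7.61% = +0.08 percentage points.

The unemployment rate changes by +0.08 percentage points.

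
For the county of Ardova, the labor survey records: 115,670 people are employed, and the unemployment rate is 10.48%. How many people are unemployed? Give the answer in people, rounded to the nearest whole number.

About 13,541 are unemployed.

Let U be the number unemployed. The labor force is E + U, and U/(E+U) = 0.1048.
So U = 0.1048 × 115,670 / (1 − 0.1048) = 12122.22 / 0.8952 ≈ 13,541.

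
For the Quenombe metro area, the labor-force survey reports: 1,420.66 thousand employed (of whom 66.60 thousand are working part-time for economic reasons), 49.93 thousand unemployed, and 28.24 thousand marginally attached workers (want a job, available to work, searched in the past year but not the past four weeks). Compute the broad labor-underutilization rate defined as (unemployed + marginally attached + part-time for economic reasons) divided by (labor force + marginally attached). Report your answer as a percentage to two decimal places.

Broad underutilization rate ≈ 9.66%.

Labor force = 1,420.66 + 49.93 = 1,470.59 thousand.
Numerator = 49.93 + 28.24 + 66.60 = 144.77 thousand.
Denominator = 1,470.59 + 28.24 = 1,498.83 thousand.
Broad rate = 144.77 / 1,498.83 = 9.66%.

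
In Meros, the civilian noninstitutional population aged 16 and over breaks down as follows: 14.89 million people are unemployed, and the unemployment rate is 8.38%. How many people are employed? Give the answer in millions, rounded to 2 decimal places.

Labor force = U / u = 14.89 / 0.0838 ≈ 177.68 million.
Employed = labor force − unemployed = 177.68 − 14.89 = 162.79 million.

About 162.79 million are employed.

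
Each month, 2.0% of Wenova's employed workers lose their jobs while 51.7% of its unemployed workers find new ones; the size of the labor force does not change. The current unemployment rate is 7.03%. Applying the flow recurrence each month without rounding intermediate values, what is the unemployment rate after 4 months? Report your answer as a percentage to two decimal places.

With a fixed labor force, u_{t+1} = u_t + s·(1−u_t) − f·u_t = u_t·(1−s−f) + s.
Here 1−s−f = 0.463 and s = 0.020.
u_1 = 0.070300 × 0.463 + 0.020 = 0.052549.
u_2 = 0.052549 × 0.463 + 0.020 = 0.044330.
u_3 = 0.044330 × 0.463 + 0.020 = 0.040525.
u_4 = 0.040525 × 0.463 + 0.020 = 0.038763.

Unemployment rate after four months ≈ 3.88%.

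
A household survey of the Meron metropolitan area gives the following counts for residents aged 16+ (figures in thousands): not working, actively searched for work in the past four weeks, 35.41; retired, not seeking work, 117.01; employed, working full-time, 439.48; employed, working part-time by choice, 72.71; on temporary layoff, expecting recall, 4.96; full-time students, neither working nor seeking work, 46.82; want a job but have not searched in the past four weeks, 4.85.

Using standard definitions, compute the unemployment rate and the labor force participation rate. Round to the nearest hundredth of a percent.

Unemployment rate ≈ 7.31%; labor force participation rate ≈ 76.61%.

Employed = 439.48 + 72.71 = 512.19 thousand.
Unemployed = 35.41 + 4.96 = 40.37 thousand (jobless and actively searching, or on temporary layoff).
Labor force = 512.19 + 40.37 = 552.56 thousand.
Not in labor force = 117.01 + 46.82 + 4.85 = 168.68 thousand (those not working and not actively searching are outside the labor force — including those who want a job but have given up searching).
Civilian working-age population = 552.56 + 168.68 = 721.24 thousand.
Unemployment rate = 40.37 / 552.56 = 7.31%.
Labor force participation rate = 552.56 / 721.24 = 76.61%.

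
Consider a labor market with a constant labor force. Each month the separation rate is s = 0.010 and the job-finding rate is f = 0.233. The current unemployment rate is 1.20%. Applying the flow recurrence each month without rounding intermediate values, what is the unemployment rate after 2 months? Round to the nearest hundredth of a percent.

Unemployment rate after two months ≈ 2.44%.

With a fixed labor force, u_{t+1} = u_t + s·(1−u_t) − f·u_t = u_t·(1−s−f) + s.
Here 1−s−f = 0.757 and s = 0.010.
u_1 = 0.012000 × 0.757 + 0.010 = 0.019084.
u_2 = 0.019084 × 0.757 + 0.010 = 0.024447.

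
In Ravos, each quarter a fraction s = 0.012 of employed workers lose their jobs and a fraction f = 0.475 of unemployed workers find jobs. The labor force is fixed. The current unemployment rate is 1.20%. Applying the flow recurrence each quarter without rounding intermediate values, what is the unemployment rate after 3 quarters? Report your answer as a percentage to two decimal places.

Unemployment rate after three quarters ≈ 2.29%.

With a fixed labor force, u_{t+1} = u_t + s·(1−u_t) − f·u_t = u_t·(1−s−f) + s.
Here 1−s−f = 0.513 and s = 0.012.
u_1 = 0.012000 × 0.513 + 0.012 = 0.018156.
u_2 = 0.018156 × 0.513 + 0.012 = 0.021314.
u_3 = 0.021314 × 0.513 + 0.012 = 0.022934.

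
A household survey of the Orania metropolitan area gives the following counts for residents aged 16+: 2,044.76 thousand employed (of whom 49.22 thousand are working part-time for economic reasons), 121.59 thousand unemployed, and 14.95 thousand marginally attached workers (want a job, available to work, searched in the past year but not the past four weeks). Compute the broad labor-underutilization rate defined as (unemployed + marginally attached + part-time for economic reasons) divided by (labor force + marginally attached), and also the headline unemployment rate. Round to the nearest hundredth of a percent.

Labor force = 2,044.76 + 121.59 = 2,166.35 thousand.
Numerator = 121.59 + 14.95 + 49.22 = 185.76 thousand.
Denominator = 2,166.35 + 14.95 = 2,181.30 thousand.
Broad rate = 185.76 / 2,181.30 = 8.52%.
Headline unemployment rate = 121.59 / 2,166.35 = 5.61%.

Broad underutilization rate ≈ 8.52%; headline unemployment rate ≈ 5.61%.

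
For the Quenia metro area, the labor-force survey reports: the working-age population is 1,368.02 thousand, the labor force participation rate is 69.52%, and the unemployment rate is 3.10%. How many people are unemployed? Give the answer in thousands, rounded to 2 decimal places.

About 29.48 thousand are unemployed.

Labor force = 0.6952 × 1,368.02 = 951.05 thousand.
Unemployed = 0.0310 × 951.05 ≈ 29.48 thousand.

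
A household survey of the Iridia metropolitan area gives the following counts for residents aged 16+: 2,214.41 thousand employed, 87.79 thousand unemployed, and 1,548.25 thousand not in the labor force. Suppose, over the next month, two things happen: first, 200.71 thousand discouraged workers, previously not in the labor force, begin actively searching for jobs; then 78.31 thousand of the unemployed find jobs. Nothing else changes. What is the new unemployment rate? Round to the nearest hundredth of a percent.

Initially, labor force = 2,214.41 + 87.79 = 2,302.20 thousand, so u = 87.79/2,302.20 = 3.81%.
After the first change, unemployed and labor force both rise by 200.71 → E = 2,214.41, U = 288.50, labor force = 2,502.91 thousand.
After the second change, unemployed falls and employed rises by 78.31; labor force unchanged → E = 2,292.72, U = 210.19, labor force = 2,502.91 thousand.
New unemployment rate = 210.19 / 2,502.91 = 8.40%.

New unemployment rate ≈ 8.40%.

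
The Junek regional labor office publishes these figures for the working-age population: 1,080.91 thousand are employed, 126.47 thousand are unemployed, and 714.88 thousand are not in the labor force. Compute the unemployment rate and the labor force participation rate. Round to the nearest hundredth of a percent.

Labor force = employed + unemployed = 1,080.91 + 126.47 = 1,207.38 thousand.
Working-age population = 1,207.38 + 714.88 = 1,922.26 thousand.
Unemployment rate = 126.47 / 1,207.38 = 10.47%.
Labor force participation rate = 1,207.38 / 1,922.26 = 62.81%.

Unemployment rate ≈ 10.47%; labor force participation rate ≈ 62.81%.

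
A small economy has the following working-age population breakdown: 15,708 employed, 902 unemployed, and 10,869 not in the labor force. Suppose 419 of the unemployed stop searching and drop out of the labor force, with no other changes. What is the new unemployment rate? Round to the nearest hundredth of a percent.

New unemployment rate ≈ 2.98%.

Initially, labor force = 15,708 + 902 = 16,610, so u = 902/16,610 = 5.43%.
After the change, unemployed and labor force both fall by 419 → E = 15,708, U = 483, labor force = 16,191.
New unemployment rate = 483 / 16,191 = 2.98%.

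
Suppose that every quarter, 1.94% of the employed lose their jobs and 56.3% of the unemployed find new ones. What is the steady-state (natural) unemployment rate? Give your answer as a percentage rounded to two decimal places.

At steady state the flows balance: s·E = f·U, so U/(E+U) = s/(s+f).
u* = 1.94 / (1.94 + 56.3) = 1.94 / 58.24 = 3.33%.

Steady-state unemployment rate ≈ 3.33%.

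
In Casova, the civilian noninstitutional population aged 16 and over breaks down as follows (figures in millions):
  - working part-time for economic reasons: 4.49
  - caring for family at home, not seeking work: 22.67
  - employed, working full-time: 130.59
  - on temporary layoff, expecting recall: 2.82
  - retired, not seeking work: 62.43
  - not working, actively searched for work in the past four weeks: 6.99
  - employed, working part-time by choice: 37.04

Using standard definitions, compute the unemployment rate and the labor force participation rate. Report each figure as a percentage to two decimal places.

Employed = 4.49 + 130.59 + 37.04 = 172.12 million (anyone who worked, including part-time for economic reasons, counts as employed).
Unemployed = 2.82 + 6.99 = 9.81 million (jobless and actively searching, or on temporary layoff).
Labor force = 172.12 + 9.81 = 181.93 million.
Not in labor force = 22.67 + 62.43 = 85.10 million (those not working and not actively searching are outside the labor force).
Civilian working-age population = 181.93 + 85.10 = 267.03 million.
Unemployment rate = 9.81 / 181.93 = 5.39%.
Labor force participation rate = 181.93 / 267.03 = 68.13%.

Unemployment rate ≈ 5.39%; labor force participation rate ≈ 68.13%.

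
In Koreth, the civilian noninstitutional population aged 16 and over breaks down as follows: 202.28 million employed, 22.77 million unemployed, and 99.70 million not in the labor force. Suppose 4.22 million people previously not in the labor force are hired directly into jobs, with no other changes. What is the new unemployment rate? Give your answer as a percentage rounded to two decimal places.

Initially, labor force = 202.28 + 22.77 = 225.05 million, so u = 22.77/225.05 = 10.12%.
After the change, employed and labor force both rise by 4.22; unemployed unchanged → E = 206.50, U = 22.77, labor force = 229.27 million.
New unemployment rate = 22.77 / 229.27 = 9.93%.

New unemployment rate ≈ 9.93%.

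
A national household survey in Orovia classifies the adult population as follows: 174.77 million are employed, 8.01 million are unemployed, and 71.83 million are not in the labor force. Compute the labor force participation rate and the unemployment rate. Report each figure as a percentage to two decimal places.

Labor force = employed + unemployed = 174.77 + 8.01 = 182.78 million.
Working-age population = 182.78 + 71.83 = 254.61 million.
Unemployment rate = 8.01 / 182.78 = 4.38%.
Labor force participation rate = 182.78 / 254.61 = 71.79%.

Labor force participation rate ≈ 71.79%; unemployment rate ≈ 4.38%.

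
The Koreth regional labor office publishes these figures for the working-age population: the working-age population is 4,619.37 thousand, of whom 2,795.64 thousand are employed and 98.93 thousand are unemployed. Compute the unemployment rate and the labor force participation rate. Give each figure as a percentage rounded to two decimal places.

Unemployment rate ≈ 3.42%; labor force participation rate ≈ 62.66%.

Labor force = employed + unemployed = 2,795.64 + 98.93 = 2,894.57 thousand.
Unemployment rate = 98.93 / 2,894.57 = 3.42%.
Labor force participation rate = 2,894.57 / 4,619.37 = 62.66%.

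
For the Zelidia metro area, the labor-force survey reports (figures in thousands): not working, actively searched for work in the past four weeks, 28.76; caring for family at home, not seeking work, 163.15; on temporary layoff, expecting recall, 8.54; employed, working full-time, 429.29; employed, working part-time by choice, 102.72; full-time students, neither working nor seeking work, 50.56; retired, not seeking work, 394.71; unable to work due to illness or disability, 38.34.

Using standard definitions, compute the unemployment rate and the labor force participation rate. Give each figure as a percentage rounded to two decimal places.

Unemployment rate ≈ 6.55%; labor force participation rate ≈ 46.82%.

Employed = 429.29 + 102.72 = 532.01 thousand.
Unemployed = 28.76 + 8.54 = 37.30 thousand (jobless and actively searching, or on temporary layoff).
Labor force = 532.01 + 37.30 = 569.31 thousand.
Not in labor force = 163.15 + 50.56 + 394.71 + 38.34 = 646.76 thousand (those not working and not actively searching are outside the labor force).
Civilian working-age population = 569.31 + 646.76 = 1,216.07 thousand.
Unemployment rate = 37.30 / 569.31 = 6.55%.
Labor force participation rate = 569.31 / 1,216.07 = 46.82%.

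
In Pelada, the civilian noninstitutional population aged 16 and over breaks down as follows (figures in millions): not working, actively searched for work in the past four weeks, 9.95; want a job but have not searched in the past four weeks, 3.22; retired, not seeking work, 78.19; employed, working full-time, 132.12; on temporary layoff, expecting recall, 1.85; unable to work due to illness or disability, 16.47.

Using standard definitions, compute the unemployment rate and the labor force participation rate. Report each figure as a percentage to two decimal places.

Employed = 132.12 million.
Unemployed = 9.95 + 1.85 = 11.80 million (jobless and actively searching, or on temporary layoff).
Labor force = 132.12 + 11.80 = 143.92 million.
Not in labor force = 3.22 + 78.19 + 16.47 = 97.88 million (those not working and not actively searching are outside the labor force — including those who want a job but have given up searching).
Civilian working-age population = 143.92 + 97.88 = 241.80 million.
Unemployment rate = 11.80 / 143.92 = 8.20%.
Labor force participation rate = 143.92 / 241.80 = 59.52%.

Unemployment rate ≈ 8.20%; labor force participation rate ≈ 59.52%.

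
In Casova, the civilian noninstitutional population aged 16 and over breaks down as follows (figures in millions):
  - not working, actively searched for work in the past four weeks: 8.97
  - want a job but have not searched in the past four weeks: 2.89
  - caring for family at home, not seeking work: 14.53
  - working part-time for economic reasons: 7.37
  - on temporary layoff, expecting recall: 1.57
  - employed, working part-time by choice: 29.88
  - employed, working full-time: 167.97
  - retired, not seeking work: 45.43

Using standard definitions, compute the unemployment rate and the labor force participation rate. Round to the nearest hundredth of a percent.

Employed = 7.37 + 29.88 + 167.97 = 205.22 million (anyone who worked, including part-time for economic reasons, counts as employed).
Unemployed = 8.97 + 1.57 = 10.54 million (jobless and actively searching, or on temporary layoff).
Labor force = 205.22 + 10.54 = 215.76 million.
Not in labor force = 2.89 + 14.53 + 45.43 = 62.85 million (those not working and not actively searching are outside the labor force — including those who want a job but have given up searching).
Civilian working-age population = 215.76 + 62.85 = 278.61 million.
Unemployment rate = 10.54 / 215.76 = 4.89%.
Labor force participation rate = 215.76 / 278.61 = 77.44%.

Unemployment rate ≈ 4.89%; labor force participation rate ≈ 77.44%.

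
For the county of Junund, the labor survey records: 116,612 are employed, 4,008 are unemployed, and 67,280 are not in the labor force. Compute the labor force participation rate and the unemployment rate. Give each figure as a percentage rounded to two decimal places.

Labor force = employed + unemployed = 116,612 + 4,008 = 120,620.
Working-age population = 120,620 + 67,280 = 187,900.
Unemployment rate = 4,008 / 120,620 = 3.32%.
Labor force participation rate = 120,620 / 187,900 = 64.19%.

Labor force participation rate ≈ 64.19%; unemployment rate ≈ 3.32%.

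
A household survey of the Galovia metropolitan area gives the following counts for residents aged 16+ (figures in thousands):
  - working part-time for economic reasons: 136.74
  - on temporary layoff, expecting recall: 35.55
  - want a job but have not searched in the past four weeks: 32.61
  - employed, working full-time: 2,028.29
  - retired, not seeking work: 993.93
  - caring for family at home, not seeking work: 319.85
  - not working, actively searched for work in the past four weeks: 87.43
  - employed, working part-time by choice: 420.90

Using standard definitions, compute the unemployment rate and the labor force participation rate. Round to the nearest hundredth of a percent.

Employed = 136.74 + 2,028.29 + 420.90 = 2,585.93 thousand (anyone who worked, including part-time for economic reasons, counts as employed).
Unemployed = 35.55 + 87.43 = 122.98 thousand (jobless and actively searching, or on temporary layoff).
Labor force = 2,585.93 + 122.98 = 2,708.91 thousand.
Not in labor force = 32.61 + 993.93 + 319.85 = 1,346.39 thousand (those not working and not actively searching are outside the labor force — including those who want a job but have given up searching).
Civilian working-age population = 2,708.91 + 1,346.39 = 4,055.30 thousand.
Unemployment rate = 122.98 / 2,708.91 = 4.54%.
Labor force participation rate = 2,708.91 / 4,055.30 = 66.80%.

Unemployment rate ≈ 4.54%; labor force participation rate ≈ 66.80%.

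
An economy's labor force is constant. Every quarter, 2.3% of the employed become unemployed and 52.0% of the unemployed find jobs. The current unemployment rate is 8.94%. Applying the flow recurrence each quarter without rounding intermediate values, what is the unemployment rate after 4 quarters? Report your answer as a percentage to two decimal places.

With a fixed labor force, u_{t+1} = u_t + s·(1−u_t) − f·u_t = u_t·(1−s−f) + s.
Here 1−s−f = 0.457 and s = 0.023.
u_1 = 0.089400 × 0.457 + 0.023 = 0.063856.
u_2 = 0.063856 × 0.457 + 0.023 = 0.052182.
u_3 = 0.052182 × 0.457 + 0.023 = 0.046847.
u_4 = 0.046847 × 0.457 + 0.023 = 0.044409.

Unemployment rate after four quarters ≈ 4.44%.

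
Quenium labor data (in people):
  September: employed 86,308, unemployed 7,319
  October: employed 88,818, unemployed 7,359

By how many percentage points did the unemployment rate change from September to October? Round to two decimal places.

September: labor force = 86,308 + 7,319 = 93,627; u = 7,319/93,627 = 7.82%.
October: labor force = 88,818 + 7,359 = 96,177; u = 7,359/96,177 = 7.65%.
Change = 7.65% − 7.82% = −0.17 pp.

The unemployment rate changed by −0.17 percentage points.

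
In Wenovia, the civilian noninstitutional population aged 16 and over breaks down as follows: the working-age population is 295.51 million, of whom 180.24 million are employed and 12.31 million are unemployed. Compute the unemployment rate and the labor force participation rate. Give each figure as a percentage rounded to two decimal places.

Labor force = employed + unemployed = 180.24 + 12.31 = 192.55 million.
Unemployment rate = 12.31 / 192.55 = 6.39%.
Labor force participation rate = 192.55 / 295.51 = 65.16%.

Unemployment rate ≈ 6.39%; labor force participation rate ≈ 65.16%.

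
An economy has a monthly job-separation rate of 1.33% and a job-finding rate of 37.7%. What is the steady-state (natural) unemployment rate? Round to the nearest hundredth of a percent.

Steady-state unemployment rate ≈ 3.41%.

At steady state the flows balance: s·E = f·U, so U/(E+U) = s/(s+f).
u* = 1.33 / (1.33 + 37.7) = 1.33 / 39.03 = 3.41%.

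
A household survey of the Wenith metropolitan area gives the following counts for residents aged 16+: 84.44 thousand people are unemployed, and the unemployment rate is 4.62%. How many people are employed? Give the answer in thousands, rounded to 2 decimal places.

Labor force = U / u = 84.44 / 0.0462 ≈ 1,827.71 thousand.
Employed = labor force − unemployed = 1,827.71 − 84.44 = 1,743.27 thousand.

About 1,743.27 thousand are employed.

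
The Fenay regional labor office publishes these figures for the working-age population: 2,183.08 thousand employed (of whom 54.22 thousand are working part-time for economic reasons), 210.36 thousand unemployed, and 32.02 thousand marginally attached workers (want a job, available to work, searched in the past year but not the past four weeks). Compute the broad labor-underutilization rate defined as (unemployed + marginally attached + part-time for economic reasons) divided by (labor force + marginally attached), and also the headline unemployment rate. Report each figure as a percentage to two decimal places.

Broad underutilization rate ≈ 12.23%; headline unemployment rate ≈ 8.79%.

Labor force = 2,183.08 + 210.36 = 2,393.44 thousand.
Numerator = 210.36 + 32.02 + 54.22 = 296.60 thousand.
Denominator = 2,393.44 + 32.02 = 2,425.46 thousand.
Broad rate = 296.60 / 2,425.46 = 12.23%.
Headline unemployment rate = 210.36 / 2,393.44 = 8.79%.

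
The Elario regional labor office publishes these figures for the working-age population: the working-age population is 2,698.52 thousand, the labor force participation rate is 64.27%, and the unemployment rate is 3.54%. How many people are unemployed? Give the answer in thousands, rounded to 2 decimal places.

About 61.40 thousand are unemployed.

Labor force = 0.6427 × 2,698.52 = 1,734.34 thousand.
Unemployed = 0.0354 × 1,734.34 ≈ 61.40 thousand.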